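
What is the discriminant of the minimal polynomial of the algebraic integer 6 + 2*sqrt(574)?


The element 6 + 2*sqrt(574) has minimal polynomial:
x^2 - 12*x - 2260
Discriminant = (-12)^2 - 4*(-2260)
= 144 + 9040
= 9184

9184


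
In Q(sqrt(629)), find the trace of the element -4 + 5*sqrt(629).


Tr(a + b*sqrt(d)) = (a + b*sqrt(d)) + (a - b*sqrt(d)) = 2a
= 2 * (-4)
= -8

-8


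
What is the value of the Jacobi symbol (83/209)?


Compute (83/209) via quadratic reciprocity:
  reciprocity: (83/209) -> +(209/83)
  reduce: (43/83)
  reciprocity: (43/83) -> -(83/43)
  reduce: (40/43)
  pull out 2: (2/43) = -1  (since 43 mod 8 = 3)
  pull out 2: (2/43) = -1  (since 43 mod 8 = 3)
  pull out 2: (2/43) = -1  (since 43 mod 8 = 3)
  reciprocity: (5/43) -> +(43/5)
  reduce: (3/5)
  reciprocity: (3/5) -> +(5/3)
  reduce: (2/3)
  pull out 2: (2/3) = -1  (since 3 mod 8 = 3)
  (1/3) = 1
Product of signs = -1

-1


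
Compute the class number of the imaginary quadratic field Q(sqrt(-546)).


K = Q(sqrt(-546)). d mod 4 = 2, so D = disc(K) = 4d = -2184
h(K) equals the number of primitive reduced positive-definite forms (a, b, c) = a*x^2 + b*x*y + c*y^2 with b^2 - 4ac = D,
where reduced means |b| <= a <= c, with b >= 0 whenever |b| = a or a = c, and primitive means gcd(a, b, c) = 1.
Reduced forces 3a^2 <= |D| = 2184, so 1 <= a <= 26; b must have the parity of D, and c = (b^2 - D)/(4a) must be an integer >= a.
Enumerate a = 1..26, b in [-a, a]:
  a=1: (1, 0, 546)  [1]
  a=2: (2, 0, 273)  [1]
  a=3: (3, 0, 182)  [1]
  a=4: none
  a=5: (5, -4, 110), (5, 4, 110)  [2]
  a=6: (6, 0, 91)  [1]
  a=7: (7, 0, 78)  [1]
  a=8..9: none
  a=10: (10, -4, 55), (10, 4, 55)  [2]
  a=11: (11, -4, 50), (11, 4, 50)  [2]
  a=12: none
  a=13: (13, 0, 42)  [1]
  a=14: (14, 0, 39)  [1]
  a=15: (15, -6, 37), (15, 6, 37)  [2]
  a=16: none
  a=17: (17, -14, 35), (17, 14, 35)  [2]
  a=18: none
  a=19: (19, -18, 33), (19, 18, 33)  [2]
  a=20: none
  a=21: (21, 0, 26)  [1]
  a=22: (22, -4, 25), (22, 4, 25)  [2]
  a=23: (23, -22, 29), (23, 22, 29)  [2]
  a=24..26: none
Total reduced forms: 1 + 1 + 1 + 2 + 1 + 1 + 2 + 2 + 1 + 1 + 2 + 2 + 2 + 1 + 2 + 2 = 24
h = 24

24


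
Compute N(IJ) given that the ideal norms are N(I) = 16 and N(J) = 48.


N(IJ) = N(I) * N(J)
= 16 * 48
= 768

768


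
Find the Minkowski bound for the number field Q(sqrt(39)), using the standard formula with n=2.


d = 39, d mod 4 = 3, so disc(K) = 4d = 156; |disc(K)| = 156
Real quadratic field, so n = 2, s = r2 = 0, r1 = 2
M = (n!/n^n) * (4/pi)^s * sqrt(|disc(K)|) = (2!/2^2) * (4/pi)^0 * sqrt(156)
= 0.5 * 1.000000 * 12.489996
= 6.2450

6.2450


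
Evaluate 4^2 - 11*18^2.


x^2 - d*y^2
= 4^2 - 11*18^2
= 16 - 3564
= -3548

-3548


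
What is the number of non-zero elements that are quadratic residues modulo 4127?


For prime p, the number of non-zero quadratic residues is (p-1)/2.
= (4127-1)/2
= 2063

2063


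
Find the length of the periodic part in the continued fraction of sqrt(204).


Run the CF algorithm for sqrt(204).
a_0 = floor(sqrt(204)) = 14; set m_0=0, q_0=1.
Recurrence: m' = q*a - m,  q' = (d - m'^2)/q,  a' = floor((a_0 + m')/q').
  step 1: m=14, q=8, a=3
  step 2: m=10, q=13, a=1
  step 3: m=3, q=15, a=1
  step 4: m=12, q=4, a=6
  step 5: m=12, q=15, a=1
  step 6: m=3, q=13, a=1
  step 7: m=10, q=8, a=3
  step 8: m=14, q=1, a=28
a_8 = 2*a_0 = 28, so the period closes here.
sqrt(204) = [14; 3, 1, 1, 6, 1, 1, 3, 28]
Period length = 8

8


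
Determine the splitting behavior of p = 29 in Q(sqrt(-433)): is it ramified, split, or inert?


K = Q(sqrt(-433)). Since d mod 4 = 3, disc(K) = -1732.
Check p | disc: -1732 mod 29 = 8.
p does not divide disc. Compute Legendre symbol (d/p):
2^((29-1)/2) mod 29 = -1
(d/p) = -1, so p is inert: (p) stays prime with e=1, f=2, g=1.
Therefore p is inert.

inert


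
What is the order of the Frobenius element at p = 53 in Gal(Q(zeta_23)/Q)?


The Frobenius at p in Gal(Q(zeta_n)/Q) = (Z/nZ)* is the class of p, so its order is ord_23(53), the smallest k >= 1 with 53^k = 1 mod 23.
n = 23 = 23, phi(23) = 22; the order divides phi(n).
Divisors of 22: 1, 2, 11, 22
Repeated squaring mod 23: 53^1 = 7, 53^2 = 3, 53^4 = 9, 53^8 = 12, 53^16 = 6
Test divisors in increasing order:
  k=1: 53^1 = 7 mod 23
  k=2: 53^2 = 3 mod 23
  k=11: 53^11 = 12 * 3 * 7 = 22 mod 23
  k=22: 53^22 = 6 * 9 * 3 = 1 mod 23  <- first divisor giving 1
Order = 22

22


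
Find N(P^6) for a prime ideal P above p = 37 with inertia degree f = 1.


N(P^a) = p^(a*f)
= 37^(6*1)
= 37^6
= 2565726409

2565726409


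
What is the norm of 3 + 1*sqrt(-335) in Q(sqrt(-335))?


N(a + b*sqrt(d)) = a^2 - d*b^2
= (3)^2 - (-335)*(1)^2
= 9 + 335
= 344

344


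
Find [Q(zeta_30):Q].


The degree equals Euler's totient phi(30).
30 = 2 * 3 * 5
phi(30) = 8

8


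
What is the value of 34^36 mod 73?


p = 73 is prime and the exponent is (p-1)/2 = 36, so by Euler's criterion 34^36 = (34/73) = +1 or -1 mod 73.
Compute by square-and-multiply:
  36 = 32 + 4 (binary 100100)
  Repeated squaring mod 73: 34^1 = 34, 34^2 = 61, 34^4 = 71, 34^8 = 4, 34^16 = 16, 34^32 = 37
  34^36 = 34^32 * 34^4 = 37 * 71 mod 73
    37 * 71 = 2627 = 72 mod 73
  34^36 = 72 mod 73
Result 72 = p - 1 = -1 mod 73: 34 is a quadratic non-residue mod 73. As a residue in [0, p-1] the value is 72.
34^36 mod 73 = 72

72


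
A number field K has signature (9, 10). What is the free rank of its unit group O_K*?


By Dirichlet's unit theorem:
rank = r1 + r2 - 1
= 9 + 10 - 1
= 18

18


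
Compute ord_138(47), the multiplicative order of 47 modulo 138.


We want ord_138(47), the smallest k >= 1 with 47^k = 1 mod 138.
n = 138 = 2 * 3 * 23, phi(138) = 44; the order divides phi(n).
Divisors of 44: 1, 2, 4, 11, 22, 44
Repeated squaring mod 138: 47^1 = 47, 47^2 = 1, 47^4 = 1, 47^8 = 1, 47^16 = 1, 47^32 = 1
Test divisors in increasing order:
  k=1: 47^1 = 47 mod 138
  k=2: 47^2 = 1 mod 138  <- first divisor giving 1
Order = 2

2


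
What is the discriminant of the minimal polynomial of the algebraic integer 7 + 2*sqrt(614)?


The element 7 + 2*sqrt(614) has minimal polynomial:
x^2 - 14*x - 2407
Discriminant = (-14)^2 - 4*(-2407)
= 196 + 9628
= 9824

9824


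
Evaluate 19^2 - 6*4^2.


x^2 - d*y^2
= 19^2 - 6*4^2
= 361 - 96
= 265

265


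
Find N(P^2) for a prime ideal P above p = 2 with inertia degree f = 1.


N(P^a) = p^(a*f)
= 2^(2*1)
= 2^2
= 4

4


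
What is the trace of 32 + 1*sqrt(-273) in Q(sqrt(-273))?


Tr(a + b*sqrt(d)) = (a + b*sqrt(d)) + (a - b*sqrt(d)) = 2a
= 2 * (32)
= 64

64


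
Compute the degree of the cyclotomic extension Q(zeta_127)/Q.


The degree equals Euler's totient phi(127).
127 = 127
phi(127) = 126

126


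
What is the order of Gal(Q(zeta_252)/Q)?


|Gal(Q(zeta_252)/Q)| = phi(252)
= 72

72


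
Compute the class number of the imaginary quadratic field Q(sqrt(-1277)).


K = Q(sqrt(-1277)). d mod 4 = 3, so D = disc(K) = 4d = -5108
h(K) equals the number of primitive reduced positive-definite forms (a, b, c) = a*x^2 + b*x*y + c*y^2 with b^2 - 4ac = D,
where reduced means |b| <= a <= c, with b >= 0 whenever |b| = a or a = c, and primitive means gcd(a, b, c) = 1.
Reduced forces 3a^2 <= |D| = 5108, so 1 <= a <= 41; b must have the parity of D, and c = (b^2 - D)/(4a) must be an integer >= a.
Enumerate a = 1..41, b in [-a, a]:
  a=1: (1, 0, 1277)  [1]
  a=2: (2, 2, 639)  [1]
  a=3: (3, -2, 426), (3, 2, 426)  [2]
  a=4..5: none
  a=6: (6, -2, 213), (6, 2, 213)  [2]
  a=7: (7, -4, 183), (7, 4, 183)  [2]
  a=8: none
  a=9: (9, -2, 142), (9, 2, 142)  [2]
  a=10..12: none
  a=13: (13, -12, 101), (13, 12, 101)  [2]
  a=14: (14, -10, 93), (14, 10, 93)  [2]
  a=15..16: none
  a=17: (17, -14, 78), (17, 14, 78)  [2]
  a=18: (18, -2, 71), (18, 2, 71)  [2]
  a=19..20: none
  a=21: (21, -10, 62), (21, -4, 61), (21, 4, 61), (21, 10, 62)  [4]
  a=22..25: none
  a=26: (26, -14, 51), (26, 14, 51)  [2]
  a=27: (27, -20, 51), (27, 20, 51)  [2]
  a=28: none
  a=29: (29, -24, 49), (29, 24, 49)  [2]
  a=30: none
  a=31: (31, -10, 42), (31, 10, 42)  [2]
  a=32..33: none
  a=34: (34, -14, 39), (34, 14, 39)  [2]
  a=35..38: none
  a=39: (39, -38, 42), (39, 38, 42)  [2]
  a=40..41: none
Total reduced forms: 1 + 1 + 2 + 2 + 2 + 2 + 2 + 2 + 2 + 2 + 4 + 2 + 2 + 2 + 2 + 2 + 2 = 34
h = 34

34


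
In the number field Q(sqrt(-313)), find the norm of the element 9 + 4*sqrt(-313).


N(a + b*sqrt(d)) = a^2 - d*b^2
= (9)^2 - (-313)*(4)^2
= 81 + 5008
= 5089

5089


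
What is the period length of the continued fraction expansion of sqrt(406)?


Run the CF algorithm for sqrt(406).
a_0 = floor(sqrt(406)) = 20; set m_0=0, q_0=1.
Recurrence: m' = q*a - m,  q' = (d - m'^2)/q,  a' = floor((a_0 + m')/q').
  step 1: m=20, q=6, a=6
  step 2: m=16, q=25, a=1
  step 3: m=9, q=13, a=2
  step 4: m=17, q=9, a=4
  step 5: m=19, q=5, a=7
  step 6: m=16, q=30, a=1
  step 7: m=14, q=7, a=4
  step 8: m=14, q=30, a=1
  step 9: m=16, q=5, a=7
  step 10: m=19, q=9, a=4
  step 11: m=17, q=13, a=2
  step 12: m=9, q=25, a=1
  step 13: m=16, q=6, a=6
  step 14: m=20, q=1, a=40
a_14 = 2*a_0 = 40, so the period closes here.
sqrt(406) = [20; 6, 1, 2, 4, 7, 1, 4, 1, 7, 4, 2, 1, 6, 40]
Period length = 14

14


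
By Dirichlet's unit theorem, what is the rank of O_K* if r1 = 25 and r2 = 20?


By Dirichlet's unit theorem:
rank = r1 + r2 - 1
= 25 + 20 - 1
= 44

44


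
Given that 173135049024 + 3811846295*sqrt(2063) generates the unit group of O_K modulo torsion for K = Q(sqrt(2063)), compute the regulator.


epsilon = 173135049024 + 3811846295*sqrt(2063)
= 3.4627e+11
R = ln(3.4627e+11)
= 26.5705

26.5705


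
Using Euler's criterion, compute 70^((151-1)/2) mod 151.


p = 151 is prime and the exponent is (p-1)/2 = 75, so by Euler's criterion 70^75 = (70/151) = +1 or -1 mod 151.
Compute by square-and-multiply:
  75 = 64 + 8 + 2 + 1 (binary 1001011)
  Repeated squaring mod 151: 70^1 = 70, 70^2 = 68, 70^4 = 94, 70^8 = 78, 70^16 = 44, 70^32 = 124, 70^64 = 125
  70^75 = 70^64 * 70^8 * 70^2 * 70^1 = 125 * 78 * 68 * 70 mod 151
    125 * 78 = 9750 = 86 mod 151
    86 * 68 = 5848 = 110 mod 151
    110 * 70 = 7700 = 150 mod 151
  70^75 = 150 mod 151
Result 150 = p - 1 = -1 mod 151: 70 is a quadratic non-residue mod 151. As a residue in [0, p-1] the value is 150.
70^75 mod 151 = 150

150


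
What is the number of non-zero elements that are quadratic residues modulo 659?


For prime p, the number of non-zero quadratic residues is (p-1)/2.
= (659-1)/2
= 329

329


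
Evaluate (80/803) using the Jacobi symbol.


Compute (80/803) via quadratic reciprocity:
  pull out 2: (2/803) = -1  (since 803 mod 8 = 3)
  pull out 2: (2/803) = -1  (since 803 mod 8 = 3)
  pull out 2: (2/803) = -1  (since 803 mod 8 = 3)
  pull out 2: (2/803) = -1  (since 803 mod 8 = 3)
  reciprocity: (5/803) -> +(803/5)
  reduce: (3/5)
  reciprocity: (3/5) -> +(5/3)
  reduce: (2/3)
  pull out 2: (2/3) = -1  (since 3 mod 8 = 3)
  (1/3) = 1
Product of signs = -1

-1


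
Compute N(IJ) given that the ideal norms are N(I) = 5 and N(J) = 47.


N(IJ) = N(I) * N(J)
= 5 * 47
= 235

235


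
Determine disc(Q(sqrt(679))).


For K = Q(sqrt(d)) with d squarefree: disc(K) = d if d = 1 mod 4, and disc(K) = 4d if d = 2 or 3 mod 4.
Here d = 679, and d mod 4 = 3.
d = 3 mod 4, not 1 (O_K = Z[sqrt(d)]), so disc(K) = 4d = 4 * (679) = 2716

2716


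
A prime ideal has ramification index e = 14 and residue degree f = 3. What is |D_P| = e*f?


|D_P| = e * f
= 14 * 3
= 42

42


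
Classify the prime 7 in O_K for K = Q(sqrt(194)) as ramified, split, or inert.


K = Q(sqrt(194)). Since d mod 4 = 2, disc(K) = 776.
Check p | disc: 776 mod 7 = 6.
p does not divide disc. Compute Legendre symbol (d/p):
5^((7-1)/2) mod 7 = -1
(d/p) = -1, so p is inert: (p) stays prime with e=1, f=2, g=1.
Therefore p is inert.

inert


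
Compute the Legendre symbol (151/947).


p = 947 is prime, so compute (151/947) with the reciprocity algorithm (Jacobi-symbol steps: pull out 2s via (2/n), flip via reciprocity, reduce):
  reciprocity: (151/947) -> -(947/151)
  reduce: (41/151)
  reciprocity: (41/151) -> +(151/41)
  reduce: (28/41)
  pull out 2: (2/41) = +1  (since 41 mod 8 = 1)
  pull out 2: (2/41) = +1  (since 41 mod 8 = 1)
  reciprocity: (7/41) -> +(41/7)
  reduce: (6/7)
  pull out 2: (2/7) = +1  (since 7 mod 8 = 7)
  reciprocity: (3/7) -> -(7/3)
  reduce: (1/3)
  (1/3) = 1
Product of signs = 1
(151/947) = 1

1


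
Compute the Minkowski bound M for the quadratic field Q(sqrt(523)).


d = 523, d mod 4 = 3, so disc(K) = 4d = 2092; |disc(K)| = 2092
Real quadratic field, so n = 2, s = r2 = 0, r1 = 2
M = (n!/n^n) * (4/pi)^s * sqrt(|disc(K)|) = (2!/2^2) * (4/pi)^0 * sqrt(2092)
= 0.5 * 1.000000 * 45.738387
= 22.8692

22.8692


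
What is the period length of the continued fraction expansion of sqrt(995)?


Run the CF algorithm for sqrt(995).
a_0 = floor(sqrt(995)) = 31; set m_0=0, q_0=1.
Recurrence: m' = q*a - m,  q' = (d - m'^2)/q,  a' = floor((a_0 + m')/q').
  step 1: m=31, q=34, a=1
  step 2: m=3, q=29, a=1
  step 3: m=26, q=11, a=5
  step 4: m=29, q=14, a=4
  step 5: m=27, q=19, a=3
  step 6: m=30, q=5, a=12
  step 7: m=30, q=19, a=3
  step 8: m=27, q=14, a=4
  step 9: m=29, q=11, a=5
  step 10: m=26, q=29, a=1
  step 11: m=3, q=34, a=1
  step 12: m=31, q=1, a=62
a_12 = 2*a_0 = 62, so the period closes here.
sqrt(995) = [31; 1, 1, 5, 4, 3, 12, 3, 4, 5, 1, 1, 62]
Period length = 12

12


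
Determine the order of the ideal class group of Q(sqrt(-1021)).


K = Q(sqrt(-1021)). d mod 4 = 3, so D = disc(K) = 4d = -4084
h(K) equals the number of primitive reduced positive-definite forms (a, b, c) = a*x^2 + b*x*y + c*y^2 with b^2 - 4ac = D,
where reduced means |b| <= a <= c, with b >= 0 whenever |b| = a or a = c, and primitive means gcd(a, b, c) = 1.
Reduced forces 3a^2 <= |D| = 4084, so 1 <= a <= 36; b must have the parity of D, and c = (b^2 - D)/(4a) must be an integer >= a.
Enumerate a = 1..36, b in [-a, a]:
  a=1: (1, 0, 1021)  [1]
  a=2: (2, 2, 511)  [1]
  a=3..4: none
  a=5: (5, -4, 205), (5, 4, 205)  [2]
  a=6: none
  a=7: (7, -2, 146), (7, 2, 146)  [2]
  a=8..9: none
  a=10: (10, -6, 103), (10, 6, 103)  [2]
  a=11..13: none
  a=14: (14, -2, 73), (14, 2, 73)  [2]
  a=15..16: none
  a=17: (17, -8, 61), (17, 8, 61)  [2]
  a=18: none
  a=19: (19, -18, 58), (19, 18, 58)  [2]
  a=20..24: none
  a=25: (25, -4, 41), (25, 4, 41)  [2]
  a=26..28: none
  a=29: (29, -18, 38), (29, 18, 38)  [2]
  a=30: none
  a=31: (31, -16, 35), (31, 16, 35)  [2]
  a=32..33: none
  a=34: (34, -26, 35), (34, 26, 35)  [2]
  a=35..36: none
Total reduced forms: 1 + 1 + 2 + 2 + 2 + 2 + 2 + 2 + 2 + 2 + 2 + 2 = 22
h = 22

22


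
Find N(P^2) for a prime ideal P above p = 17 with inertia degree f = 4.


N(P^a) = p^(a*f)
= 17^(2*4)
= 17^8
= 6975757441

6975757441


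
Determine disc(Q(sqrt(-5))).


For K = Q(sqrt(d)) with d squarefree: disc(K) = d if d = 1 mod 4, and disc(K) = 4d if d = 2 or 3 mod 4.
Here d = -5, and d mod 4 = 3.
d = 3 mod 4, not 1 (O_K = Z[sqrt(d)]), so disc(K) = 4d = 4 * (-5) = -20

-20


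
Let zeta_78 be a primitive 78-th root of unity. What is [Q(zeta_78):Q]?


The degree equals Euler's totient phi(78).
78 = 2 * 3 * 13
phi(78) = 24

24


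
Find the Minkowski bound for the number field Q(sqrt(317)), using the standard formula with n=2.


d = 317, d mod 4 = 1, so disc(K) = d = 317; |disc(K)| = 317
Real quadratic field, so n = 2, s = r2 = 0, r1 = 2
M = (n!/n^n) * (4/pi)^s * sqrt(|disc(K)|) = (2!/2^2) * (4/pi)^0 * sqrt(317)
= 0.5 * 1.000000 * 17.804494
= 8.9022

8.9022


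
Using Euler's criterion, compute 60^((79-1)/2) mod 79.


p = 79 is prime and the exponent is (p-1)/2 = 39, so by Euler's criterion 60^39 = (60/79) = +1 or -1 mod 79.
Compute by square-and-multiply:
  39 = 32 + 4 + 2 + 1 (binary 100111)
  Repeated squaring mod 79: 60^1 = 60, 60^2 = 45, 60^4 = 50, 60^8 = 51, 60^16 = 73, 60^32 = 36
  60^39 = 60^32 * 60^4 * 60^2 * 60^1 = 36 * 50 * 45 * 60 mod 79
    36 * 50 = 1800 = 62 mod 79
    62 * 45 = 2790 = 25 mod 79
    25 * 60 = 1500 = 78 mod 79
  60^39 = 78 mod 79
Result 78 = p - 1 = -1 mod 79: 60 is a quadratic non-residue mod 79. As a residue in [0, p-1] the value is 78.
60^39 mod 79 = 78

78


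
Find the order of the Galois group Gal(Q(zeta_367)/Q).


|Gal(Q(zeta_367)/Q)| = phi(367)
= 366

366


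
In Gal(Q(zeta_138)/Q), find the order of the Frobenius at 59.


The Frobenius at p in Gal(Q(zeta_n)/Q) = (Z/nZ)* is the class of p, so its order is ord_138(59), the smallest k >= 1 with 59^k = 1 mod 138.
n = 138 = 2 * 3 * 23, phi(138) = 44; the order divides phi(n).
Divisors of 44: 1, 2, 4, 11, 22, 44
Repeated squaring mod 138: 59^1 = 59, 59^2 = 31, 59^4 = 133, 59^8 = 25, 59^16 = 73, 59^32 = 85
Test divisors in increasing order:
  k=1: 59^1 = 59 mod 138
  k=2: 59^2 = 31 mod 138
  k=4: 59^4 = 133 mod 138
  k=11: 59^11 = 25 * 31 * 59 = 47 mod 138
  k=22: 59^22 = 73 * 133 * 31 = 1 mod 138  <- first divisor giving 1
Order = 22

22


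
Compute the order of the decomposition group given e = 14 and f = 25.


|D_P| = e * f
= 14 * 25
= 350

350


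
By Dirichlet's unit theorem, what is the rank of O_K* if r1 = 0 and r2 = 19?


By Dirichlet's unit theorem:
rank = r1 + r2 - 1
= 0 + 19 - 1
= 18

18


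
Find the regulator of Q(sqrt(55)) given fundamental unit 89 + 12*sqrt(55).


epsilon = 89 + 12*sqrt(55)
= 177.9944
R = ln(177.9944)
= 5.1818

5.1818


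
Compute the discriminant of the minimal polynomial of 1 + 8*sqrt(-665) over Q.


The element 1 + 8*sqrt(-665) has minimal polynomial:
x^2 - 2*x + 42561
Discriminant = (-2)^2 - 4*(42561)
= 4 - 170244
= -170240

-170240


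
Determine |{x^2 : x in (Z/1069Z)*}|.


For prime p, the number of non-zero quadratic residues is (p-1)/2.
= (1069-1)/2
= 534

534


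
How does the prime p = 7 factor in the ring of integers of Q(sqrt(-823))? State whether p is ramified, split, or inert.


K = Q(sqrt(-823)). Since d mod 4 = 1, disc(K) = -823.
Check p | disc: -823 mod 7 = 3.
p does not divide disc. Compute Legendre symbol (d/p):
3^((7-1)/2) mod 7 = -1
(d/p) = -1, so p is inert: (p) stays prime with e=1, f=2, g=1.
Therefore p is inert.

inert


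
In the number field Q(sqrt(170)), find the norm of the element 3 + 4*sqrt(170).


N(a + b*sqrt(d)) = a^2 - d*b^2
= (3)^2 - (170)*(4)^2
= 9 - 2720
= -2711

-2711


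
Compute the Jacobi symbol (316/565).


Compute (316/565) via quadratic reciprocity:
  pull out 2: (2/565) = -1  (since 565 mod 8 = 5)
  pull out 2: (2/565) = -1  (since 565 mod 8 = 5)
  reciprocity: (79/565) -> +(565/79)
  reduce: (12/79)
  pull out 2: (2/79) = +1  (since 79 mod 8 = 7)
  pull out 2: (2/79) = +1  (since 79 mod 8 = 7)
  reciprocity: (3/79) -> -(79/3)
  reduce: (1/3)
  (1/3) = 1
Product of signs = -1

-1


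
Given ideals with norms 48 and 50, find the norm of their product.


N(IJ) = N(I) * N(J)
= 48 * 50
= 2400

2400


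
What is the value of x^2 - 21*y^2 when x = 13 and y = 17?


x^2 - d*y^2
= 13^2 - 21*17^2
= 169 - 6069
= -5900

-5900


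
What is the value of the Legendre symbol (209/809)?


p = 809 is prime, so compute (209/809) with the reciprocity algorithm (Jacobi-symbol steps: pull out 2s via (2/n), flip via reciprocity, reduce):
  reciprocity: (209/809) -> +(809/209)
  reduce: (182/209)
  pull out 2: (2/209) = +1  (since 209 mod 8 = 1)
  reciprocity: (91/209) -> +(209/91)
  reduce: (27/91)
  reciprocity: (27/91) -> -(91/27)
  reduce: (10/27)
  pull out 2: (2/27) = -1  (since 27 mod 8 = 3)
  reciprocity: (5/27) -> +(27/5)
  reduce: (2/5)
  pull out 2: (2/5) = -1  (since 5 mod 8 = 5)
  (1/5) = 1
Product of signs = -1
(209/809) = -1

-1


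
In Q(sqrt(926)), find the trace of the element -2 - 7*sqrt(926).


Tr(a + b*sqrt(d)) = (a + b*sqrt(d)) + (a - b*sqrt(d)) = 2a
= 2 * (-2)
= -4

-4


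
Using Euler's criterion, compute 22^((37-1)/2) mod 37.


p = 37 is prime and the exponent is (p-1)/2 = 18, so by Euler's criterion 22^18 = (22/37) = +1 or -1 mod 37.
Compute by square-and-multiply:
  18 = 16 + 2 (binary 10010)
  Repeated squaring mod 37: 22^1 = 22, 22^2 = 3, 22^4 = 9, 22^8 = 7, 22^16 = 12
  22^18 = 22^16 * 22^2 = 12 * 3 mod 37
    12 * 3 = 36 = 36 mod 37
  22^18 = 36 mod 37
Result 36 = p - 1 = -1 mod 37: 22 is a quadratic non-residue mod 37. As a residue in [0, p-1] the value is 36.
22^18 mod 37 = 36

36


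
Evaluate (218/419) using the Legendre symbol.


p = 419 is prime, so compute (218/419) with the reciprocity algorithm (Jacobi-symbol steps: pull out 2s via (2/n), flip via reciprocity, reduce):
  pull out 2: (2/419) = -1  (since 419 mod 8 = 3)
  reciprocity: (109/419) -> +(419/109)
  reduce: (92/109)
  pull out 2: (2/109) = -1  (since 109 mod 8 = 5)
  pull out 2: (2/109) = -1  (since 109 mod 8 = 5)
  reciprocity: (23/109) -> +(109/23)
  reduce: (17/23)
  reciprocity: (17/23) -> +(23/17)
  reduce: (6/17)
  pull out 2: (2/17) = +1  (since 17 mod 8 = 1)
  reciprocity: (3/17) -> +(17/3)
  reduce: (2/3)
  pull out 2: (2/3) = -1  (since 3 mod 8 = 3)
  (1/3) = 1
Product of signs = 1
(218/419) = 1

1


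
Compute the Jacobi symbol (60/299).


Compute (60/299) via quadratic reciprocity:
  pull out 2: (2/299) = -1  (since 299 mod 8 = 3)
  pull out 2: (2/299) = -1  (since 299 mod 8 = 3)
  reciprocity: (15/299) -> -(299/15)
  reduce: (14/15)
  pull out 2: (2/15) = +1  (since 15 mod 8 = 7)
  reciprocity: (7/15) -> -(15/7)
  reduce: (1/7)
  (1/7) = 1
Product of signs = 1

1


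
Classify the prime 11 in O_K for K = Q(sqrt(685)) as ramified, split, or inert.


K = Q(sqrt(685)). Since d mod 4 = 1, disc(K) = 685.
Check p | disc: 685 mod 11 = 3.
p does not divide disc. Compute Legendre symbol (d/p):
3^((11-1)/2) mod 11 = 1
(d/p) = 1, so p splits: (p) = P*P' with e=1, f=1, g=2.
Therefore p is split.

split


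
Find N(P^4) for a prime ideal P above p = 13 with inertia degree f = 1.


N(P^a) = p^(a*f)
= 13^(4*1)
= 13^4
= 28561

28561


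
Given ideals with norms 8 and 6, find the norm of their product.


N(IJ) = N(I) * N(J)
= 8 * 6
= 48

48


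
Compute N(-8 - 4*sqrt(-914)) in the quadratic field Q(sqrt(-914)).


N(a + b*sqrt(d)) = a^2 - d*b^2
= (-8)^2 - (-914)*(-4)^2
= 64 + 14624
= 14688

14688


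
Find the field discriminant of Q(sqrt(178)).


For K = Q(sqrt(d)) with d squarefree: disc(K) = d if d = 1 mod 4, and disc(K) = 4d if d = 2 or 3 mod 4.
Here d = 178, and d mod 4 = 2.
d = 2 mod 4, not 1 (O_K = Z[sqrt(d)]), so disc(K) = 4d = 4 * (178) = 712

712


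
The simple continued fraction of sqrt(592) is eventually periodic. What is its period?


Run the CF algorithm for sqrt(592).
a_0 = floor(sqrt(592)) = 24; set m_0=0, q_0=1.
Recurrence: m' = q*a - m,  q' = (d - m'^2)/q,  a' = floor((a_0 + m')/q').
  step 1: m=24, q=16, a=3
  step 2: m=24, q=1, a=48
a_2 = 2*a_0 = 48, so the period closes here.
sqrt(592) = [24; 3, 48]
Period length = 2

2


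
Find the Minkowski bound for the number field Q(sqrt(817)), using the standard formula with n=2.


d = 817, d mod 4 = 1, so disc(K) = d = 817; |disc(K)| = 817
Real quadratic field, so n = 2, s = r2 = 0, r1 = 2
M = (n!/n^n) * (4/pi)^s * sqrt(|disc(K)|) = (2!/2^2) * (4/pi)^0 * sqrt(817)
= 0.5 * 1.000000 * 28.583212
= 14.2916

14.2916


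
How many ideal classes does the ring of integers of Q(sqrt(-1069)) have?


K = Q(sqrt(-1069)). d mod 4 = 3, so D = disc(K) = 4d = -4276
h(K) equals the number of primitive reduced positive-definite forms (a, b, c) = a*x^2 + b*x*y + c*y^2 with b^2 - 4ac = D,
where reduced means |b| <= a <= c, with b >= 0 whenever |b| = a or a = c, and primitive means gcd(a, b, c) = 1.
Reduced forces 3a^2 <= |D| = 4276, so 1 <= a <= 37; b must have the parity of D, and c = (b^2 - D)/(4a) must be an integer >= a.
Enumerate a = 1..37, b in [-a, a]:
  a=1: (1, 0, 1069)  [1]
  a=2: (2, 2, 535)  [1]
  a=3..4: none
  a=5: (5, -2, 214), (5, 2, 214)  [2]
  a=6: none
  a=7: (7, -6, 154), (7, 6, 154)  [2]
  a=8..9: none
  a=10: (10, -2, 107), (10, 2, 107)  [2]
  a=11: (11, -6, 98), (11, 6, 98)  [2]
  a=12: none
  a=13: (13, -12, 85), (13, 12, 85)  [2]
  a=14: (14, -6, 77), (14, 6, 77)  [2]
  a=15..16: none
  a=17: (17, -12, 65), (17, 12, 65)  [2]
  a=18..21: none
  a=22: (22, -6, 49), (22, 6, 49)  [2]
  a=23: (23, -18, 50), (23, 18, 50)  [2]
  a=24: none
  a=25: (25, -18, 46), (25, 18, 46)  [2]
  a=26: (26, -14, 43), (26, 14, 43)  [2]
  a=27..28: none
  a=29: (29, -4, 37), (29, 4, 37)  [2]
  a=30: none
  a=31: (31, -8, 35), (31, 8, 35)  [2]
  a=32..33: none
  a=34: (34, -22, 35), (34, 22, 35)  [2]
  a=35..37: none
Total reduced forms: 1 + 1 + 2 + 2 + 2 + 2 + 2 + 2 + 2 + 2 + 2 + 2 + 2 + 2 + 2 + 2 = 30
h = 30

30


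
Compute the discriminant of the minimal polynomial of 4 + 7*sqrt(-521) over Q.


The element 4 + 7*sqrt(-521) has minimal polynomial:
x^2 - 8*x + 25545
Discriminant = (-8)^2 - 4*(25545)
= 64 - 102180
= -102116

-102116


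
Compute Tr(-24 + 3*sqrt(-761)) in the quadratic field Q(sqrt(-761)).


Tr(a + b*sqrt(d)) = (a + b*sqrt(d)) + (a - b*sqrt(d)) = 2a
= 2 * (-24)
= -48

-48


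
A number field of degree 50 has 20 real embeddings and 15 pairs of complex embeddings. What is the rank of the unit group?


By Dirichlet's unit theorem:
rank = r1 + r2 - 1
= 20 + 15 - 1
= 34

34


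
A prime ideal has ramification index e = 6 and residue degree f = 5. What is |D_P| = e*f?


|D_P| = e * f
= 6 * 5
= 30

30


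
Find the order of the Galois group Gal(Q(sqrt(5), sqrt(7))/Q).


The 2 square roots of distinct primes are multiplicatively independent over Q,
so [K:Q] = 2^2 and Gal(K/Q) is isomorphic to (Z/2Z)^2.
|Gal| = 2^2 = 4

4


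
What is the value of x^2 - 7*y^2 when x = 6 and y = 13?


x^2 - d*y^2
= 6^2 - 7*13^2
= 36 - 1183
= -1147

-1147


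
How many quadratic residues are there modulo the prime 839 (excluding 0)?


For prime p, the number of non-zero quadratic residues is (p-1)/2.
= (839-1)/2
= 419

419


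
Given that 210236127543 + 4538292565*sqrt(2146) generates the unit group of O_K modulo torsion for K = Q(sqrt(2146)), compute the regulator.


epsilon = 210236127543 + 4538292565*sqrt(2146)
= 4.2047e+11
R = ln(4.2047e+11)
= 26.7646

26.7646


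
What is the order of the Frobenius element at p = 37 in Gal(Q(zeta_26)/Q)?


The Frobenius at p in Gal(Q(zeta_n)/Q) = (Z/nZ)* is the class of p, so its order is ord_26(37), the smallest k >= 1 with 37^k = 1 mod 26.
n = 26 = 2 * 13, phi(26) = 12; the order divides phi(n).
Divisors of 12: 1, 2, 3, 4, 6, 12
Repeated squaring mod 26: 37^1 = 11, 37^2 = 17, 37^4 = 3, 37^8 = 9
Test divisors in increasing order:
  k=1: 37^1 = 11 mod 26
  k=2: 37^2 = 17 mod 26
  k=3: 37^3 = 17 * 11 = 5 mod 26
  k=4: 37^4 = 3 mod 26
  k=6: 37^6 = 3 * 17 = 25 mod 26
  k=12: 37^12 = 9 * 3 = 1 mod 26  <- first divisor giving 1
Order = 12

12


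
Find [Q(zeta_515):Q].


The degree equals Euler's totient phi(515).
515 = 5 * 103
phi(515) = 408

408


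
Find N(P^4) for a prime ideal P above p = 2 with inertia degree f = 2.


N(P^a) = p^(a*f)
= 2^(4*2)
= 2^8
= 256

256


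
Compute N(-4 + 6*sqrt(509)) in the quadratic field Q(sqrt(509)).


N(a + b*sqrt(d)) = a^2 - d*b^2
= (-4)^2 - (509)*(6)^2
= 16 - 18324
= -18308

-18308


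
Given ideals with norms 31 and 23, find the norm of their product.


N(IJ) = N(I) * N(J)
= 31 * 23
= 713

713


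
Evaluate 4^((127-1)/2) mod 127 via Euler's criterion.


p = 127 is prime and the exponent is (p-1)/2 = 63, so by Euler's criterion 4^63 = (4/127) = +1 or -1 mod 127.
Compute by square-and-multiply:
  63 = 32 + 16 + 8 + 4 + 2 + 1 (binary 111111)
  Repeated squaring mod 127: 4^1 = 4, 4^2 = 16, 4^4 = 2, 4^8 = 4, 4^16 = 16, 4^32 = 2
  4^63 = 4^32 * 4^16 * 4^8 * 4^4 * 4^2 * 4^1 = 2 * 16 * 4 * 2 * 16 * 4 mod 127
    2 * 16 = 32 = 32 mod 127
    32 * 4 = 128 = 1 mod 127
    1 * 2 = 2 = 2 mod 127
    2 * 16 = 32 = 32 mod 127
    32 * 4 = 128 = 1 mod 127
  4^63 = 1 mod 127
Result 1: 4 is a quadratic residue mod 127.
4^63 mod 127 = 1

1


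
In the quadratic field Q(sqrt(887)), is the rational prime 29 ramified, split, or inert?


K = Q(sqrt(887)). Since d mod 4 = 3, disc(K) = 3548.
Check p | disc: 3548 mod 29 = 10.
p does not divide disc. Compute Legendre symbol (d/p):
17^((29-1)/2) mod 29 = -1
(d/p) = -1, so p is inert: (p) stays prime with e=1, f=2, g=1.
Therefore p is inert.

inert


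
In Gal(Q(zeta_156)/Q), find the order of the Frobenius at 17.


The Frobenius at p in Gal(Q(zeta_n)/Q) = (Z/nZ)* is the class of p, so its order is ord_156(17), the smallest k >= 1 with 17^k = 1 mod 156.
n = 156 = 2^2 * 3 * 13, phi(156) = 48; the order divides phi(n).
Divisors of 48: 1, 2, 3, 4, 6, 8, 12, 16, 24, 48
Repeated squaring mod 156: 17^1 = 17, 17^2 = 133, 17^4 = 61, 17^8 = 133, 17^16 = 61, 17^32 = 133
Test divisors in increasing order:
  k=1: 17^1 = 17 mod 156
  k=2: 17^2 = 133 mod 156
  k=3: 17^3 = 133 * 17 = 77 mod 156
  k=4: 17^4 = 61 mod 156
  k=6: 17^6 = 61 * 133 = 1 mod 156  <- first divisor giving 1
Order = 6

6


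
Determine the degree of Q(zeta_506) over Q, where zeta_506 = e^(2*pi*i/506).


The degree equals Euler's totient phi(506).
506 = 2 * 11 * 23
phi(506) = 220

220


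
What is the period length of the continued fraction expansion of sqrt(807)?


Run the CF algorithm for sqrt(807).
a_0 = floor(sqrt(807)) = 28; set m_0=0, q_0=1.
Recurrence: m' = q*a - m,  q' = (d - m'^2)/q,  a' = floor((a_0 + m')/q').
  step 1: m=28, q=23, a=2
  step 2: m=18, q=21, a=2
  step 3: m=24, q=11, a=4
  step 4: m=20, q=37, a=1
  step 5: m=17, q=14, a=3
  step 6: m=25, q=13, a=4
  step 7: m=27, q=6, a=9
  step 8: m=27, q=13, a=4
  step 9: m=25, q=14, a=3
  step 10: m=17, q=37, a=1
  step 11: m=20, q=11, a=4
  step 12: m=24, q=21, a=2
  step 13: m=18, q=23, a=2
  step 14: m=28, q=1, a=56
a_14 = 2*a_0 = 56, so the period closes here.
sqrt(807) = [28; 2, 2, 4, 1, 3, 4, 9, 4, 3, 1, 4, 2, 2, 56]
Period length = 14

14


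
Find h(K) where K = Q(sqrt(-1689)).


K = Q(sqrt(-1689)). d mod 4 = 3, so D = disc(K) = 4d = -6756
h(K) equals the number of primitive reduced positive-definite forms (a, b, c) = a*x^2 + b*x*y + c*y^2 with b^2 - 4ac = D,
where reduced means |b| <= a <= c, with b >= 0 whenever |b| = a or a = c, and primitive means gcd(a, b, c) = 1.
Reduced forces 3a^2 <= |D| = 6756, so 1 <= a <= 47; b must have the parity of D, and c = (b^2 - D)/(4a) must be an integer >= a.
Enumerate a = 1..47, b in [-a, a]:
  a=1: (1, 0, 1689)  [1]
  a=2: (2, 2, 845)  [1]
  a=3: (3, 0, 563)  [1]
  a=4: none
  a=5: (5, -2, 338), (5, 2, 338)  [2]
  a=6: (6, 6, 283)  [1]
  a=7..9: none
  a=10: (10, -2, 169), (10, 2, 169)  [2]
  a=11: (11, -8, 155), (11, 8, 155)  [2]
  a=12: none
  a=13: (13, -2, 130), (13, 2, 130)  [2]
  a=14: none
  a=15: (15, -12, 115), (15, 12, 115)  [2]
  a=16..21: none
  a=22: (22, -14, 79), (22, 14, 79)  [2]
  a=23: (23, -12, 75), (23, 12, 75)  [2]
  a=24: none
  a=25: (25, -12, 69), (25, 12, 69)  [2]
  a=26: (26, -2, 65), (26, 2, 65)  [2]
  a=27..28: none
  a=29: (29, -28, 65), (29, 28, 65)  [2]
  a=30: (30, -18, 59), (30, 18, 59)  [2]
  a=31: (31, -8, 55), (31, 8, 55)  [2]
  a=32: none
  a=33: (33, -30, 58), (33, 30, 58)  [2]
  a=34..38: none
  a=39: (39, -24, 47), (39, 24, 47)  [2]
  a=40: none
  a=41: (41, -38, 50), (41, 38, 50)  [2]
  a=42: none
  a=43: (43, -34, 46), (43, 34, 46)  [2]
  a=44..47: none
Total reduced forms: 1 + 1 + 1 + 2 + 1 + 2 + 2 + 2 + 2 + 2 + 2 + 2 + 2 + 2 + 2 + 2 + 2 + 2 + 2 + 2 = 36
h = 36

36


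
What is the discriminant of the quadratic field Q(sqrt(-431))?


For K = Q(sqrt(d)) with d squarefree: disc(K) = d if d = 1 mod 4, and disc(K) = 4d if d = 2 or 3 mod 4.
Here d = -431, and d mod 4 = 1.
d = 1 mod 4 (O_K = Z[(1+sqrt(d))/2]), so disc(K) = d = -431

-431


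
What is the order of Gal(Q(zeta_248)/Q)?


|Gal(Q(zeta_248)/Q)| = phi(248)
= 120

120


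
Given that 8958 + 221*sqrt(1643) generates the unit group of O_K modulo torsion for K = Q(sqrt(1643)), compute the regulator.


epsilon = 8958 + 221*sqrt(1643)
= 17915.9999
R = ln(17915.9999)
= 9.7934

9.7934


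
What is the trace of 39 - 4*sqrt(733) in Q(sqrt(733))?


Tr(a + b*sqrt(d)) = (a + b*sqrt(d)) + (a - b*sqrt(d)) = 2a
= 2 * (39)
= 78

78


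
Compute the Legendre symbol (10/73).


p = 73 is prime, so compute (10/73) with the reciprocity algorithm (Jacobi-symbol steps: pull out 2s via (2/n), flip via reciprocity, reduce):
  pull out 2: (2/73) = +1  (since 73 mod 8 = 1)
  reciprocity: (5/73) -> +(73/5)
  reduce: (3/5)
  reciprocity: (3/5) -> +(5/3)
  reduce: (2/3)
  pull out 2: (2/3) = -1  (since 3 mod 8 = 3)
  (1/3) = 1
Product of signs = -1
(10/73) = -1

-1


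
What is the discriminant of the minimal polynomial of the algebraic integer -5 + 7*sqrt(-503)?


The element -5 + 7*sqrt(-503) has minimal polynomial:
x^2 + 10*x + 24672
Discriminant = (10)^2 - 4*(24672)
= 100 - 98688
= -98588

-98588


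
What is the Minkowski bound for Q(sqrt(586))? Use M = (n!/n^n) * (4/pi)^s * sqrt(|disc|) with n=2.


d = 586, d mod 4 = 2, so disc(K) = 4d = 2344; |disc(K)| = 2344
Real quadratic field, so n = 2, s = r2 = 0, r1 = 2
M = (n!/n^n) * (4/pi)^s * sqrt(|disc(K)|) = (2!/2^2) * (4/pi)^0 * sqrt(2344)
= 0.5 * 1.000000 * 48.414874
= 24.2074

24.2074


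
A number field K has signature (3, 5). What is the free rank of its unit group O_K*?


By Dirichlet's unit theorem:
rank = r1 + r2 - 1
= 3 + 5 - 1
= 7

7


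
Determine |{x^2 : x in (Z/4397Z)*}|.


For prime p, the number of non-zero quadratic residues is (p-1)/2.
= (4397-1)/2
= 2198

2198


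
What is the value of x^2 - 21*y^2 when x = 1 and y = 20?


x^2 - d*y^2
= 1^2 - 21*20^2
= 1 - 8400
= -8399

-8399


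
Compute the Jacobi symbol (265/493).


Compute (265/493) via quadratic reciprocity:
  reciprocity: (265/493) -> +(493/265)
  reduce: (228/265)
  pull out 2: (2/265) = +1  (since 265 mod 8 = 1)
  pull out 2: (2/265) = +1  (since 265 mod 8 = 1)
  reciprocity: (57/265) -> +(265/57)
  reduce: (37/57)
  reciprocity: (37/57) -> +(57/37)
  reduce: (20/37)
  pull out 2: (2/37) = -1  (since 37 mod 8 = 5)
  pull out 2: (2/37) = -1  (since 37 mod 8 = 5)
  reciprocity: (5/37) -> +(37/5)
  reduce: (2/5)
  pull out 2: (2/5) = -1  (since 5 mod 8 = 5)
  (1/5) = 1
Product of signs = -1

-1


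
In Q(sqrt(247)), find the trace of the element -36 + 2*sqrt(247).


Tr(a + b*sqrt(d)) = (a + b*sqrt(d)) + (a - b*sqrt(d)) = 2a
= 2 * (-36)
= -72

-72


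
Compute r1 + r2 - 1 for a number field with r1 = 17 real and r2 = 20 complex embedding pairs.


By Dirichlet's unit theorem:
rank = r1 + r2 - 1
= 17 + 20 - 1
= 36

36


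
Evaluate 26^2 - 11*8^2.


x^2 - d*y^2
= 26^2 - 11*8^2
= 676 - 704
= -28

-28


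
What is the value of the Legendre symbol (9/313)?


p = 313 is prime, so compute (9/313) with the reciprocity algorithm (Jacobi-symbol steps: pull out 2s via (2/n), flip via reciprocity, reduce):
  reciprocity: (9/313) -> +(313/9)
  reduce: (7/9)
  reciprocity: (7/9) -> +(9/7)
  reduce: (2/7)
  pull out 2: (2/7) = +1  (since 7 mod 8 = 7)
  (1/7) = 1
Product of signs = 1
(9/313) = 1

1


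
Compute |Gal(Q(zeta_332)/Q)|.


|Gal(Q(zeta_332)/Q)| = phi(332)
= 164

164


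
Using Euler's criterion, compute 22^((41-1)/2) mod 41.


p = 41 is prime and the exponent is (p-1)/2 = 20, so by Euler's criterion 22^20 = (22/41) = +1 or -1 mod 41.
Compute by square-and-multiply:
  20 = 16 + 4 (binary 10100)
  Repeated squaring mod 41: 22^1 = 22, 22^2 = 33, 22^4 = 23, 22^8 = 37, 22^16 = 16
  22^20 = 22^16 * 22^4 = 16 * 23 mod 41
    16 * 23 = 368 = 40 mod 41
  22^20 = 40 mod 41
Result 40 = p - 1 = -1 mod 41: 22 is a quadratic non-residue mod 41. As a residue in [0, p-1] the value is 40.
22^20 mod 41 = 40

40


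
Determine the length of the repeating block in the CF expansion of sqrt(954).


Run the CF algorithm for sqrt(954).
a_0 = floor(sqrt(954)) = 30; set m_0=0, q_0=1.
Recurrence: m' = q*a - m,  q' = (d - m'^2)/q,  a' = floor((a_0 + m')/q').
  step 1: m=30, q=54, a=1
  step 2: m=24, q=7, a=7
  step 3: m=25, q=47, a=1
  step 4: m=22, q=10, a=5
  step 5: m=28, q=17, a=3
  step 6: m=23, q=25, a=2
  step 7: m=27, q=9, a=6
  step 8: m=27, q=25, a=2
  step 9: m=23, q=17, a=3
  step 10: m=28, q=10, a=5
  step 11: m=22, q=47, a=1
  step 12: m=25, q=7, a=7
  step 13: m=24, q=54, a=1
  step 14: m=30, q=1, a=60
a_14 = 2*a_0 = 60, so the period closes here.
sqrt(954) = [30; 1, 7, 1, 5, 3, 2, 6, 2, 3, 5, 1, 7, 1, 60]
Period length = 14

14


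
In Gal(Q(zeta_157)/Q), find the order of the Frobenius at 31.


The Frobenius at p in Gal(Q(zeta_n)/Q) = (Z/nZ)* is the class of p, so its order is ord_157(31), the smallest k >= 1 with 31^k = 1 mod 157.
n = 157 = 157, phi(157) = 156; the order divides phi(n).
Divisors of 156: 1, 2, 3, 4, 6, 12, 13, 26, 39, 52, 78, 156
Repeated squaring mod 157: 31^1 = 31, 31^2 = 19, 31^4 = 47, 31^8 = 11, 31^16 = 121, 31^32 = 40, 31^64 = 30, 31^128 = 115
Test divisors in increasing order:
  k=1: 31^1 = 31 mod 157
  k=2: 31^2 = 19 mod 157
  k=3: 31^3 = 19 * 31 = 118 mod 157
  k=4: 31^4 = 47 mod 157
  k=6: 31^6 = 47 * 19 = 108 mod 157
  k=12: 31^12 = 11 * 47 = 46 mod 157
  k=13: 31^13 = 11 * 47 * 31 = 13 mod 157
  k=26: 31^26 = 121 * 11 * 19 = 12 mod 157
  k=39: 31^39 = 40 * 47 * 19 * 31 = 156 mod 157
  k=52: 31^52 = 40 * 121 * 47 = 144 mod 157
  k=78: 31^78 = 30 * 11 * 47 * 19 = 1 mod 157  <- first divisor giving 1
Order = 78

78


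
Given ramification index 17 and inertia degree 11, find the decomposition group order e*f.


|D_P| = e * f
= 17 * 11
= 187

187


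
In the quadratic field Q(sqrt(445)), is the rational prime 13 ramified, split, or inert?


K = Q(sqrt(445)). Since d mod 4 = 1, disc(K) = 445.
Check p | disc: 445 mod 13 = 3.
p does not divide disc. Compute Legendre symbol (d/p):
3^((13-1)/2) mod 13 = 1
(d/p) = 1, so p splits: (p) = P*P' with e=1, f=1, g=2.
Therefore p is split.

split


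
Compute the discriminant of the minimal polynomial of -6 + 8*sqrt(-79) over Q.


The element -6 + 8*sqrt(-79) has minimal polynomial:
x^2 + 12*x + 5092
Discriminant = (12)^2 - 4*(5092)
= 144 - 20368
= -20224

-20224


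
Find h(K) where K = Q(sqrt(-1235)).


K = Q(sqrt(-1235)). d mod 4 = 1, so D = disc(K) = d = -1235
h(K) equals the number of primitive reduced positive-definite forms (a, b, c) = a*x^2 + b*x*y + c*y^2 with b^2 - 4ac = D,
where reduced means |b| <= a <= c, with b >= 0 whenever |b| = a or a = c, and primitive means gcd(a, b, c) = 1.
Reduced forces 3a^2 <= |D| = 1235, so 1 <= a <= 20; b must have the parity of D, and c = (b^2 - D)/(4a) must be an integer >= a.
Enumerate a = 1..20, b in [-a, a]:
  a=1: (1, 1, 309)  [1]
  a=2: none
  a=3: (3, -1, 103), (3, 1, 103)  [2]
  a=4: none
  a=5: (5, 5, 63)  [1]
  a=6: none
  a=7: (7, -5, 45), (7, 5, 45)  [2]
  a=8: none
  a=9: (9, -5, 35), (9, 5, 35)  [2]
  a=10..12: none
  a=13: (13, 13, 27)  [1]
  a=14: none
  a=15: (15, -5, 21), (15, 5, 21)  [2]
  a=16..18: none
  a=19: (19, 19, 21)  [1]
  a=20: none
Total reduced forms: 1 + 2 + 1 + 2 + 2 + 1 + 2 + 1 = 12
h = 12

12


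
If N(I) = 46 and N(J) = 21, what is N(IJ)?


N(IJ) = N(I) * N(J)
= 46 * 21
= 966

966


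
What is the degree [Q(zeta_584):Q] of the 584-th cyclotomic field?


The degree equals Euler's totient phi(584).
584 = 2^3 * 73
phi(584) = 288

288


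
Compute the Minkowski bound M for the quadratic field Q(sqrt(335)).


d = 335, d mod 4 = 3, so disc(K) = 4d = 1340; |disc(K)| = 1340
Real quadratic field, so n = 2, s = r2 = 0, r1 = 2
M = (n!/n^n) * (4/pi)^s * sqrt(|disc(K)|) = (2!/2^2) * (4/pi)^0 * sqrt(1340)
= 0.5 * 1.000000 * 36.606010
= 18.3030

18.3030


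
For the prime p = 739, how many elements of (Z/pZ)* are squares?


For prime p, the number of non-zero quadratic residues is (p-1)/2.
= (739-1)/2
= 369

369


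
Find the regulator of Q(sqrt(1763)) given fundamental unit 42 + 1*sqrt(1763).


epsilon = 42 + 1*sqrt(1763)
= 83.9881
R = ln(83.9881)
= 4.4307

4.4307


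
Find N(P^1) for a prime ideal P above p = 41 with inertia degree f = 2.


N(P^a) = p^(a*f)
= 41^(1*2)
= 41^2
= 1681

1681


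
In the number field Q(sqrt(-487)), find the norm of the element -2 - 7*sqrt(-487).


N(a + b*sqrt(d)) = a^2 - d*b^2
= (-2)^2 - (-487)*(-7)^2
= 4 + 23863
= 23867

23867
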